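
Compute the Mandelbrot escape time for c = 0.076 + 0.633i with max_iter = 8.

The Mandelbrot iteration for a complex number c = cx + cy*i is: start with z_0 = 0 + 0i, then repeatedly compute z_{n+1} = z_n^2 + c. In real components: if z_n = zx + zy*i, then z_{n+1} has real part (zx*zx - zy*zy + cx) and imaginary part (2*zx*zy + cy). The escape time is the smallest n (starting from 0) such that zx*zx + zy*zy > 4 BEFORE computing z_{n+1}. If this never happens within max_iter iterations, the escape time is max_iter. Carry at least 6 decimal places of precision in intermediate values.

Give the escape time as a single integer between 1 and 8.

z_0 = 0 + 0i, c = 0.0760 + 0.6330i
Iter 1: z = 0.0760 + 0.6330i, |z|^2 = 0.4065
Iter 2: z = -0.3189 + 0.7292i, |z|^2 = 0.6335
Iter 3: z = -0.3541 + 0.1679i, |z|^2 = 0.1535
Iter 4: z = 0.1732 + 0.5141i, |z|^2 = 0.2943
Iter 5: z = -0.1583 + 0.8111i, |z|^2 = 0.6829
Iter 6: z = -0.5567 + 0.3762i, |z|^2 = 0.4515
Iter 7: z = 0.2445 + 0.2141i, |z|^2 = 0.1056

Answer: 8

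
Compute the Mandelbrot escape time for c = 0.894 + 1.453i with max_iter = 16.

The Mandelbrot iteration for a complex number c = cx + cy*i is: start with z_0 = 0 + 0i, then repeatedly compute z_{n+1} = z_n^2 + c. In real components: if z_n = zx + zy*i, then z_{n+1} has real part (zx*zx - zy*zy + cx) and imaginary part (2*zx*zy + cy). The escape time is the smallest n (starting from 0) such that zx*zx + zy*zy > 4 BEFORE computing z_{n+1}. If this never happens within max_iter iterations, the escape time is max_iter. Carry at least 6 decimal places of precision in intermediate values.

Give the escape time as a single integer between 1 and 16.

Answer: 2

Derivation:
z_0 = 0 + 0i, c = 0.8940 + 1.4530i
Iter 1: z = 0.8940 + 1.4530i, |z|^2 = 2.9104
Iter 2: z = -0.4180 + 4.0510i, |z|^2 = 16.5850
Escaped at iteration 2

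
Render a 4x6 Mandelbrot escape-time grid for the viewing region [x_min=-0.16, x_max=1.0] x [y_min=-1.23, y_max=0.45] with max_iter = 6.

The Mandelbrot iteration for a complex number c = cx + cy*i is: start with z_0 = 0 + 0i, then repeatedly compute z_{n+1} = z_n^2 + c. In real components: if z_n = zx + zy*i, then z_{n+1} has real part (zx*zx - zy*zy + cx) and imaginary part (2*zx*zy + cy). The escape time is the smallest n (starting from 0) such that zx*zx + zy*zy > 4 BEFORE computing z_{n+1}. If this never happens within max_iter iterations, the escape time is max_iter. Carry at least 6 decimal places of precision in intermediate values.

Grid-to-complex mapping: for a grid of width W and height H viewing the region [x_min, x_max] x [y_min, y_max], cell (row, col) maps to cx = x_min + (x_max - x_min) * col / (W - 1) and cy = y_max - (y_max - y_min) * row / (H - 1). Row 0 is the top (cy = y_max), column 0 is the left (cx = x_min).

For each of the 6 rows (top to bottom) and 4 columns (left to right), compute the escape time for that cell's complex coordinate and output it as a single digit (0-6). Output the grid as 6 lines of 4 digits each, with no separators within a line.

(row=0, col=0): c = -0.1600 + 0.4500i → escape time 6
(row=0, col=1): c = 0.2267 + 0.4500i → escape time 6
(row=0, col=2): c = 0.6133 + 0.4500i → escape time 3
(row=0, col=3): c = 1.0000 + 0.4500i → escape time 2
(row=1, col=0): c = -0.1600 + 0.1140i → escape time 6
(row=1, col=1): c = 0.2267 + 0.1140i → escape time 6
(row=1, col=2): c = 0.6133 + 0.1140i → escape time 4
(row=1, col=3): c = 1.0000 + 0.1140i → escape time 2
(row=2, col=0): c = -0.1600 + -0.2220i → escape time 6
(row=2, col=1): c = 0.2267 + -0.2220i → escape time 6
(row=2, col=2): c = 0.6133 + -0.2220i → escape time 4
(row=2, col=3): c = 1.0000 + -0.2220i → escape time 2
(row=3, col=0): c = -0.1600 + -0.5580i → escape time 6
(row=3, col=1): c = 0.2267 + -0.5580i → escape time 6
(row=3, col=2): c = 0.6133 + -0.5580i → escape time 3
(row=3, col=3): c = 1.0000 + -0.5580i → escape time 2
(row=4, col=0): c = -0.1600 + -0.8940i → escape time 6
(row=4, col=1): c = 0.2267 + -0.8940i → escape time 4
(row=4, col=2): c = 0.6133 + -0.8940i → escape time 3
(row=4, col=3): c = 1.0000 + -0.8940i → escape time 2
(row=5, col=0): c = -0.1600 + -1.2300i → escape time 3
(row=5, col=1): c = 0.2267 + -1.2300i → escape time 2
(row=5, col=2): c = 0.6133 + -1.2300i → escape time 2
(row=5, col=3): c = 1.0000 + -1.2300i → escape time 2

Answer: 6632
6642
6642
6632
6432
3222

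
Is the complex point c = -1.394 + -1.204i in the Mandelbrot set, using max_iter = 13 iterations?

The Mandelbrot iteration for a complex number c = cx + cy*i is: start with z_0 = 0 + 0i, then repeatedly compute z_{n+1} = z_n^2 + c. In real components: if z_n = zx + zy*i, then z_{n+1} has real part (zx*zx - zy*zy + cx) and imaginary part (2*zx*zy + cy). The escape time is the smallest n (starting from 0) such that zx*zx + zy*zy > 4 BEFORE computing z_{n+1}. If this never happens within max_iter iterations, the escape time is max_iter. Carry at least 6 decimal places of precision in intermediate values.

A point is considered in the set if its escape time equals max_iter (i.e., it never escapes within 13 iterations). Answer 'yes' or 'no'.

Answer: no

Derivation:
z_0 = 0 + 0i, c = -1.3940 + -1.2040i
Iter 1: z = -1.3940 + -1.2040i, |z|^2 = 3.3929
Iter 2: z = -0.9004 + 2.1528i, |z|^2 = 5.4450
Escaped at iteration 2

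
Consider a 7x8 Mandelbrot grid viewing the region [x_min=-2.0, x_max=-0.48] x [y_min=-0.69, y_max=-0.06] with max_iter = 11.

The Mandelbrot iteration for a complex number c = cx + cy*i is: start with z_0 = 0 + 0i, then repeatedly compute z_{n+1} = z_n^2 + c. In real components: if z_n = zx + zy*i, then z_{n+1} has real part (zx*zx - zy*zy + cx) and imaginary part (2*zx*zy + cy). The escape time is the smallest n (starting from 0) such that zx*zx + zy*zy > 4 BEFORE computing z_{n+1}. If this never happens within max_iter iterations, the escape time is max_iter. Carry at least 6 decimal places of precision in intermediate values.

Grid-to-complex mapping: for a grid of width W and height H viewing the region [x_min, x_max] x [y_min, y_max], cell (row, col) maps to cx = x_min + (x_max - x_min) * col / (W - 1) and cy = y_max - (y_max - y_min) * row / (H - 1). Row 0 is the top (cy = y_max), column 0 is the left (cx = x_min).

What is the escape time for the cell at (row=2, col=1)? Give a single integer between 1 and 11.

Answer: 4

Derivation:
z_0 = 0 + 0i, c = -1.7467 + -0.2400i
Iter 1: z = -1.7467 + -0.2400i, |z|^2 = 3.1084
Iter 2: z = 1.2466 + 0.5984i, |z|^2 = 1.9120
Iter 3: z = -0.5508 + 1.2519i, |z|^2 = 1.8706
Iter 4: z = -3.0106 + -1.6191i, |z|^2 = 11.6849
Escaped at iteration 4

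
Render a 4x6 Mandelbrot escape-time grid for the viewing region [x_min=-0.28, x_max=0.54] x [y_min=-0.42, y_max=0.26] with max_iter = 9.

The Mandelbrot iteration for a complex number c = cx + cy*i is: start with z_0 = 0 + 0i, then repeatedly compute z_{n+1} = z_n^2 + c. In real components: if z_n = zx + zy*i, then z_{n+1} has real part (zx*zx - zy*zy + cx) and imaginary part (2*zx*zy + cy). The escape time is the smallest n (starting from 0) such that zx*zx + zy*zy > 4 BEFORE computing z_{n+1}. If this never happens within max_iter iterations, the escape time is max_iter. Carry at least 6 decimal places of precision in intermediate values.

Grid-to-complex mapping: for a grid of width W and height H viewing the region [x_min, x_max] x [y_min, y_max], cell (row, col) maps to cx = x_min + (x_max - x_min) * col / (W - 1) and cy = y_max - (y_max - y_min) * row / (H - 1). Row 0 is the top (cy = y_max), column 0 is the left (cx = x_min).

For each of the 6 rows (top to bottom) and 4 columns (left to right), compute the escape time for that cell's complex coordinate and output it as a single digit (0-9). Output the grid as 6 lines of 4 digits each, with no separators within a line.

(row=0, col=0): c = -0.2800 + 0.2600i → escape time 9
(row=0, col=1): c = -0.0067 + 0.2600i → escape time 9
(row=0, col=2): c = 0.2667 + 0.2600i → escape time 9
(row=0, col=3): c = 0.5400 + 0.2600i → escape time 4
(row=1, col=0): c = -0.2800 + 0.1240i → escape time 9
(row=1, col=1): c = -0.0067 + 0.1240i → escape time 9
(row=1, col=2): c = 0.2667 + 0.1240i → escape time 9
(row=1, col=3): c = 0.5400 + 0.1240i → escape time 4
(row=2, col=0): c = -0.2800 + -0.0120i → escape time 9
(row=2, col=1): c = -0.0067 + -0.0120i → escape time 9
(row=2, col=2): c = 0.2667 + -0.0120i → escape time 9
(row=2, col=3): c = 0.5400 + -0.0120i → escape time 4
(row=3, col=0): c = -0.2800 + -0.1480i → escape time 9
(row=3, col=1): c = -0.0067 + -0.1480i → escape time 9
(row=3, col=2): c = 0.2667 + -0.1480i → escape time 9
(row=3, col=3): c = 0.5400 + -0.1480i → escape time 4
(row=4, col=0): c = -0.2800 + -0.2840i → escape time 9
(row=4, col=1): c = -0.0067 + -0.2840i → escape time 9
(row=4, col=2): c = 0.2667 + -0.2840i → escape time 9
(row=4, col=3): c = 0.5400 + -0.2840i → escape time 4
(row=5, col=0): c = -0.2800 + -0.4200i → escape time 9
(row=5, col=1): c = -0.0067 + -0.4200i → escape time 9
(row=5, col=2): c = 0.2667 + -0.4200i → escape time 9
(row=5, col=3): c = 0.5400 + -0.4200i → escape time 4

Answer: 9994
9994
9994
9994
9994
9994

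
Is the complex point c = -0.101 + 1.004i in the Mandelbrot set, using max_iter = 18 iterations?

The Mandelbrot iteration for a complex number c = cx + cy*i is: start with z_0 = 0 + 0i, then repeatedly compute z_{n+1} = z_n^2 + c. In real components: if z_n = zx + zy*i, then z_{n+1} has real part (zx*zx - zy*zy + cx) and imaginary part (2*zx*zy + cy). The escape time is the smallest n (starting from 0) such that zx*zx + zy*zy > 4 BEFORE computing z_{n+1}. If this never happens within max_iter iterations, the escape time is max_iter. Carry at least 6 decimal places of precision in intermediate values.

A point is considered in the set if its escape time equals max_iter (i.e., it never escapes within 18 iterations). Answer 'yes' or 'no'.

Answer: no

Derivation:
z_0 = 0 + 0i, c = -0.1010 + 1.0040i
Iter 1: z = -0.1010 + 1.0040i, |z|^2 = 1.0182
Iter 2: z = -1.0988 + 0.8012i, |z|^2 = 1.8493
Iter 3: z = 0.4645 + -0.7567i, |z|^2 = 0.7884
Iter 4: z = -0.4579 + 0.3010i, |z|^2 = 0.3003
Iter 5: z = 0.0180 + 0.7283i, |z|^2 = 0.5308
Iter 6: z = -0.6311 + 1.0303i, |z|^2 = 1.4598
Iter 7: z = -0.7641 + -0.2965i, |z|^2 = 0.6718
Iter 8: z = 0.3950 + 1.4571i, |z|^2 = 2.2793
Iter 9: z = -2.0682 + 2.1551i, |z|^2 = 8.9221
Escaped at iteration 9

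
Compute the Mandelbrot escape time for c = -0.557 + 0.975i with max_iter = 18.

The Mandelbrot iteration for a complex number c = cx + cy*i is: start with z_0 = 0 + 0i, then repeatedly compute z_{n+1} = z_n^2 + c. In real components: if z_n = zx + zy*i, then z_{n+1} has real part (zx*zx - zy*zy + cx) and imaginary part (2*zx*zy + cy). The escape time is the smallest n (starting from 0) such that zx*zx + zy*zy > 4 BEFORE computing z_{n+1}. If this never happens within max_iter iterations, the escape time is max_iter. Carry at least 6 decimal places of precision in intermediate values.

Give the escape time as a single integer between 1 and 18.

Answer: 4

Derivation:
z_0 = 0 + 0i, c = -0.5570 + 0.9750i
Iter 1: z = -0.5570 + 0.9750i, |z|^2 = 1.2609
Iter 2: z = -1.1974 + -0.1112i, |z|^2 = 1.4461
Iter 3: z = 0.8644 + 1.2412i, |z|^2 = 2.2876
Iter 4: z = -1.3504 + 3.1206i, |z|^2 = 11.5620
Escaped at iteration 4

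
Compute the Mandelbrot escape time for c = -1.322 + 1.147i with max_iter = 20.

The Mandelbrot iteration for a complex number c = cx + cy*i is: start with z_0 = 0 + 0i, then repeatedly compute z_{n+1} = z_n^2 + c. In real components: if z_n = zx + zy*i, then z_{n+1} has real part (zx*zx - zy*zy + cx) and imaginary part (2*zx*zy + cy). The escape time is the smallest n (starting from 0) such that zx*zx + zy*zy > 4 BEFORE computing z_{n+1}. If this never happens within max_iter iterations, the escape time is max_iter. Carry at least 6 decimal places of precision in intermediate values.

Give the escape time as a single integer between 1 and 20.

Answer: 2

Derivation:
z_0 = 0 + 0i, c = -1.3220 + 1.1470i
Iter 1: z = -1.3220 + 1.1470i, |z|^2 = 3.0633
Iter 2: z = -0.8899 + -1.8857i, |z|^2 = 4.3477
Escaped at iteration 2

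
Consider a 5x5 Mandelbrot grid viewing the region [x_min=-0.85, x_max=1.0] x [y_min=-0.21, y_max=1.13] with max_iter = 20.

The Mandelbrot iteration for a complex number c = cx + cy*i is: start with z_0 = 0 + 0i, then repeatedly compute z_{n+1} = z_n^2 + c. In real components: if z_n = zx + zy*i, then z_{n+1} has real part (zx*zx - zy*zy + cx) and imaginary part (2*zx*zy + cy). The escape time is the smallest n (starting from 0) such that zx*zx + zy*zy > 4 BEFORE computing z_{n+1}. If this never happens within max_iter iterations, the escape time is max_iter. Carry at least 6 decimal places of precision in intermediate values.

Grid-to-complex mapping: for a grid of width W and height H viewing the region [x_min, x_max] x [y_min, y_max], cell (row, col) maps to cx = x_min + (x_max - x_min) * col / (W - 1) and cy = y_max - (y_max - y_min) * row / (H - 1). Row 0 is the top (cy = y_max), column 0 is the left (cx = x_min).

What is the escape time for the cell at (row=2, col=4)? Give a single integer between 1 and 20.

Answer: 2

Derivation:
z_0 = 0 + 0i, c = 1.0000 + 0.4600i
Iter 1: z = 1.0000 + 0.4600i, |z|^2 = 1.2116
Iter 2: z = 1.7884 + 1.3800i, |z|^2 = 5.1028
Escaped at iteration 2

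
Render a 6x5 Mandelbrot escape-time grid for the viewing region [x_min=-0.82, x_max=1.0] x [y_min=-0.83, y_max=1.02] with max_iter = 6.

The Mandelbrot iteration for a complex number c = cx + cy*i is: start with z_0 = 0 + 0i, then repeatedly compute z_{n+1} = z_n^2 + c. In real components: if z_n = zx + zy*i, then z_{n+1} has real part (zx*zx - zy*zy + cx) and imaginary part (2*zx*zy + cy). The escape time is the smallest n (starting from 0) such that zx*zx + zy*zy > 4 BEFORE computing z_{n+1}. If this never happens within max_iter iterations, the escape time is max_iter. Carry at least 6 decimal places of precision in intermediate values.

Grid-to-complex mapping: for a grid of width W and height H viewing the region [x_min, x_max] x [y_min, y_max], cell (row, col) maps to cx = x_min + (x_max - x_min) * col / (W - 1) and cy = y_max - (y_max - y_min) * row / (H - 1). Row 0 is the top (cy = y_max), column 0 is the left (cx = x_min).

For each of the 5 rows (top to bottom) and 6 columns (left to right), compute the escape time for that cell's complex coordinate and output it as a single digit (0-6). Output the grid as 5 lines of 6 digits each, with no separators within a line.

(row=0, col=0): c = -0.8200 + 1.0200i → escape time 3
(row=0, col=1): c = -0.4560 + 1.0200i → escape time 4
(row=0, col=2): c = -0.0920 + 1.0200i → escape time 6
(row=0, col=3): c = 0.2720 + 1.0200i → escape time 3
(row=0, col=4): c = 0.6360 + 1.0200i → escape time 2
(row=0, col=5): c = 1.0000 + 1.0200i → escape time 2
(row=1, col=0): c = -0.8200 + 0.5575i → escape time 5
(row=1, col=1): c = -0.4560 + 0.5575i → escape time 6
(row=1, col=2): c = -0.0920 + 0.5575i → escape time 6
(row=1, col=3): c = 0.2720 + 0.5575i → escape time 6
(row=1, col=4): c = 0.6360 + 0.5575i → escape time 3
(row=1, col=5): c = 1.0000 + 0.5575i → escape time 2
(row=2, col=0): c = -0.8200 + 0.0950i → escape time 6
(row=2, col=1): c = -0.4560 + 0.0950i → escape time 6
(row=2, col=2): c = -0.0920 + 0.0950i → escape time 6
(row=2, col=3): c = 0.2720 + 0.0950i → escape time 6
(row=2, col=4): c = 0.6360 + 0.0950i → escape time 4
(row=2, col=5): c = 1.0000 + 0.0950i → escape time 2
(row=3, col=0): c = -0.8200 + -0.3675i → escape time 6
(row=3, col=1): c = -0.4560 + -0.3675i → escape time 6
(row=3, col=2): c = -0.0920 + -0.3675i → escape time 6
(row=3, col=3): c = 0.2720 + -0.3675i → escape time 6
(row=3, col=4): c = 0.6360 + -0.3675i → escape time 3
(row=3, col=5): c = 1.0000 + -0.3675i → escape time 2
(row=4, col=0): c = -0.8200 + -0.8300i → escape time 4
(row=4, col=1): c = -0.4560 + -0.8300i → escape time 5
(row=4, col=2): c = -0.0920 + -0.8300i → escape time 6
(row=4, col=3): c = 0.2720 + -0.8300i → escape time 4
(row=4, col=4): c = 0.6360 + -0.8300i → escape time 3
(row=4, col=5): c = 1.0000 + -0.8300i → escape time 2

Answer: 346322
566632
666642
666632
456432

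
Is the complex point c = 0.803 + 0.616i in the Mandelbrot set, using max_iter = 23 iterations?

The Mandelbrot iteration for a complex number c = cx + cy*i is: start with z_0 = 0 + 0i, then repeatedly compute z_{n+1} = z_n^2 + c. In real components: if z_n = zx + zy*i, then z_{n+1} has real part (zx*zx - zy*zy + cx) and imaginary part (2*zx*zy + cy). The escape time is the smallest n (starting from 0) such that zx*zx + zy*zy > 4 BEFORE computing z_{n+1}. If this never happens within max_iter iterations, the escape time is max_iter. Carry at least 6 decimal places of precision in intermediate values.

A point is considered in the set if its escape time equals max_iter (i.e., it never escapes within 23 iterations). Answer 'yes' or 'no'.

z_0 = 0 + 0i, c = 0.8030 + 0.6160i
Iter 1: z = 0.8030 + 0.6160i, |z|^2 = 1.0243
Iter 2: z = 1.0684 + 1.6053i, |z|^2 = 3.7184
Iter 3: z = -0.6326 + 4.0460i, |z|^2 = 16.7707
Escaped at iteration 3

Answer: no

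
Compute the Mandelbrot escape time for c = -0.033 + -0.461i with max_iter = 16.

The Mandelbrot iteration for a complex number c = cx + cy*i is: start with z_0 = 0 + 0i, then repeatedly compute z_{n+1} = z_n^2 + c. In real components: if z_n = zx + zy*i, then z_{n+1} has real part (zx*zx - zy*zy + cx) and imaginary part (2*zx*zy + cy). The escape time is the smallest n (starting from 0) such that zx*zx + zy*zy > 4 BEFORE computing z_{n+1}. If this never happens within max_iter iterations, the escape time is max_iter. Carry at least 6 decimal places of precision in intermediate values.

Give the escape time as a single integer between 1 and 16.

z_0 = 0 + 0i, c = -0.0330 + -0.4610i
Iter 1: z = -0.0330 + -0.4610i, |z|^2 = 0.2136
Iter 2: z = -0.2444 + -0.4306i, |z|^2 = 0.2451
Iter 3: z = -0.1586 + -0.2505i, |z|^2 = 0.0879
Iter 4: z = -0.0706 + -0.3815i, |z|^2 = 0.1505
Iter 5: z = -0.1736 + -0.4071i, |z|^2 = 0.1959
Iter 6: z = -0.1686 + -0.3197i, |z|^2 = 0.1306
Iter 7: z = -0.1067 + -0.3532i, |z|^2 = 0.1361
Iter 8: z = -0.1463 + -0.3856i, |z|^2 = 0.1701
Iter 9: z = -0.1603 + -0.3481i, |z|^2 = 0.1469
Iter 10: z = -0.1285 + -0.3494i, |z|^2 = 0.1386
Iter 11: z = -0.1386 + -0.3712i, |z|^2 = 0.1570
Iter 12: z = -0.1516 + -0.3581i, |z|^2 = 0.1512
Iter 13: z = -0.1383 + -0.3524i, |z|^2 = 0.1433
Iter 14: z = -0.1381 + -0.3635i, |z|^2 = 0.1512
Iter 15: z = -0.1461 + -0.3606i, |z|^2 = 0.1514

Answer: 16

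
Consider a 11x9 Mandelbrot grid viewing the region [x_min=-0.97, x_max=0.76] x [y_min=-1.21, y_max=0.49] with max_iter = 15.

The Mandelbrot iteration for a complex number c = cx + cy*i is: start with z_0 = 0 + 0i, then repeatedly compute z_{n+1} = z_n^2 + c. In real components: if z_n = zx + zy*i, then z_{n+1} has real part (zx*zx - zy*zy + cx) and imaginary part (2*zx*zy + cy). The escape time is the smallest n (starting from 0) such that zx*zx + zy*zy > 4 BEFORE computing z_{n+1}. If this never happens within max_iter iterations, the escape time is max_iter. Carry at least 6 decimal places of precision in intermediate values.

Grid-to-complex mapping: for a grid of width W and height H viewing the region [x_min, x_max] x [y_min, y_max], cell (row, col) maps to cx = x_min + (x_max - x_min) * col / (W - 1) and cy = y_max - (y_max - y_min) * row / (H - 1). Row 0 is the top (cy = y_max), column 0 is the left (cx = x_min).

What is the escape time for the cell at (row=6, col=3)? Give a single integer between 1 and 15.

Answer: 6

Derivation:
z_0 = 0 + 0i, c = -0.4510 + -0.7850i
Iter 1: z = -0.4510 + -0.7850i, |z|^2 = 0.8196
Iter 2: z = -0.8638 + -0.0769i, |z|^2 = 0.7521
Iter 3: z = 0.2893 + -0.6521i, |z|^2 = 0.5089
Iter 4: z = -0.7925 + -1.1623i, |z|^2 = 1.9790
Iter 5: z = -1.1737 + 1.0573i, |z|^2 = 2.4955
Iter 6: z = -0.1912 + -3.2670i, |z|^2 = 10.7097
Escaped at iteration 6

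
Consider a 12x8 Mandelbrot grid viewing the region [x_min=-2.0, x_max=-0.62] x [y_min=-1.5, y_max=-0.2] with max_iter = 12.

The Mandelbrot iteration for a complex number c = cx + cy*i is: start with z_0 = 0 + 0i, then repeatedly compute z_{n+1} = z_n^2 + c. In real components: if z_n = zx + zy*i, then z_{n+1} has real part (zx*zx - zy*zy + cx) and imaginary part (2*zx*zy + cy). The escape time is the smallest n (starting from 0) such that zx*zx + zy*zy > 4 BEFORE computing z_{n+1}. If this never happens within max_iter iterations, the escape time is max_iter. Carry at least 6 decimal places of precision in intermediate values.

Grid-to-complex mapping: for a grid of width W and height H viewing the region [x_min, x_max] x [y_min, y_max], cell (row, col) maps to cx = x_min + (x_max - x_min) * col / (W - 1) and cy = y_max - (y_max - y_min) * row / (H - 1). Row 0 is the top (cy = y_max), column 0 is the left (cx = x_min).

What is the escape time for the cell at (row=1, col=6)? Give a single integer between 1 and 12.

z_0 = 0 + 0i, c = -1.2473 + -0.3857i
Iter 1: z = -1.2473 + -0.3857i, |z|^2 = 1.7045
Iter 2: z = 0.1596 + 0.5765i, |z|^2 = 0.3578
Iter 3: z = -1.5541 + -0.2017i, |z|^2 = 2.4559
Iter 4: z = 1.1273 + 0.2411i, |z|^2 = 1.3289
Iter 5: z = -0.0346 + 0.1578i, |z|^2 = 0.0261
Iter 6: z = -1.2710 + -0.3966i, |z|^2 = 1.7727
Iter 7: z = 0.2108 + 0.6225i, |z|^2 = 0.4320
Iter 8: z = -1.5904 + -0.1232i, |z|^2 = 2.5444
Iter 9: z = 1.2668 + 0.0063i, |z|^2 = 1.6048
Iter 10: z = 0.3575 + -0.3697i, |z|^2 = 0.2645
Iter 11: z = -1.2562 + -0.6501i, |z|^2 = 2.0006

Answer: 12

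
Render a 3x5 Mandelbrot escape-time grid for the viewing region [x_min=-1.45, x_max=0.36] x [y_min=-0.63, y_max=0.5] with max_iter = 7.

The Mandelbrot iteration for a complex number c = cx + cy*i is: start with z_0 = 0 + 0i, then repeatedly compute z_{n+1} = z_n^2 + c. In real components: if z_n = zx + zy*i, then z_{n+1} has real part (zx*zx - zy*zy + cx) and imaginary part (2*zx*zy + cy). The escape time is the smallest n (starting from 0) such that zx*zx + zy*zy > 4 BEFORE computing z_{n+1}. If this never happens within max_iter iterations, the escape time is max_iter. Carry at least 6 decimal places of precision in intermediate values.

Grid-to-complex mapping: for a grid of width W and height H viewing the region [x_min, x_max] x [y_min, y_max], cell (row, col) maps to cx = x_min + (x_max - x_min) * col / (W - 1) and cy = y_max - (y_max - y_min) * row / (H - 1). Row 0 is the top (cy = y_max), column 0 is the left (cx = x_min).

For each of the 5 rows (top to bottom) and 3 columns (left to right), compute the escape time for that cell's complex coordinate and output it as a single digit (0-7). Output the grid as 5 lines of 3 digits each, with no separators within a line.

Answer: 377
577
777
577
377

Derivation:
(row=0, col=0): c = -1.4500 + 0.5000i → escape time 3
(row=0, col=1): c = -0.5450 + 0.5000i → escape time 7
(row=0, col=2): c = 0.3600 + 0.5000i → escape time 7
(row=1, col=0): c = -1.4500 + 0.2175i → escape time 5
(row=1, col=1): c = -0.5450 + 0.2175i → escape time 7
(row=1, col=2): c = 0.3600 + 0.2175i → escape time 7
(row=2, col=0): c = -1.4500 + -0.0650i → escape time 7
(row=2, col=1): c = -0.5450 + -0.0650i → escape time 7
(row=2, col=2): c = 0.3600 + -0.0650i → escape time 7
(row=3, col=0): c = -1.4500 + -0.3475i → escape time 5
(row=3, col=1): c = -0.5450 + -0.3475i → escape time 7
(row=3, col=2): c = 0.3600 + -0.3475i → escape time 7
(row=4, col=0): c = -1.4500 + -0.6300i → escape time 3
(row=4, col=1): c = -0.5450 + -0.6300i → escape time 7
(row=4, col=2): c = 0.3600 + -0.6300i → escape time 7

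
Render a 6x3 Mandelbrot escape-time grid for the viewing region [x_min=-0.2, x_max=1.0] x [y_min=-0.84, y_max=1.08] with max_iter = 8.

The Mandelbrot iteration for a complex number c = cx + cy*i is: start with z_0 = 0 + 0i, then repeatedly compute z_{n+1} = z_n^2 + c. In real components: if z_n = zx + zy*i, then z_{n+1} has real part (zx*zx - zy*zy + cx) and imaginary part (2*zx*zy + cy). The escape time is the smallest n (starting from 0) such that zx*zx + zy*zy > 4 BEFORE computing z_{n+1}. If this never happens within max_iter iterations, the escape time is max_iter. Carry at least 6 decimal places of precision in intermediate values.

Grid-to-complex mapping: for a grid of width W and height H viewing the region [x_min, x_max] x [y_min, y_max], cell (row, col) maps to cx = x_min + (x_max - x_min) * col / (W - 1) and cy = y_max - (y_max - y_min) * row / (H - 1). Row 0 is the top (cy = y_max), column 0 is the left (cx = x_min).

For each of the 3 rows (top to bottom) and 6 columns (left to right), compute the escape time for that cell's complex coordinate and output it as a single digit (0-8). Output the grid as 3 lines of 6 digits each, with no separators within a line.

(row=0, col=0): c = -0.2000 + 1.0800i → escape time 8
(row=0, col=1): c = 0.0400 + 1.0800i → escape time 4
(row=0, col=2): c = 0.2800 + 1.0800i → escape time 3
(row=0, col=3): c = 0.5200 + 1.0800i → escape time 2
(row=0, col=4): c = 0.7600 + 1.0800i → escape time 2
(row=0, col=5): c = 1.0000 + 1.0800i → escape time 2
(row=1, col=0): c = -0.2000 + 0.1200i → escape time 8
(row=1, col=1): c = 0.0400 + 0.1200i → escape time 8
(row=1, col=2): c = 0.2800 + 0.1200i → escape time 8
(row=1, col=3): c = 0.5200 + 0.1200i → escape time 5
(row=1, col=4): c = 0.7600 + 0.1200i → escape time 3
(row=1, col=5): c = 1.0000 + 0.1200i → escape time 2
(row=2, col=0): c = -0.2000 + -0.8400i → escape time 8
(row=2, col=1): c = 0.0400 + -0.8400i → escape time 8
(row=2, col=2): c = 0.2800 + -0.8400i → escape time 4
(row=2, col=3): c = 0.5200 + -0.8400i → escape time 3
(row=2, col=4): c = 0.7600 + -0.8400i → escape time 2
(row=2, col=5): c = 1.0000 + -0.8400i → escape time 2

Answer: 843222
888532
884322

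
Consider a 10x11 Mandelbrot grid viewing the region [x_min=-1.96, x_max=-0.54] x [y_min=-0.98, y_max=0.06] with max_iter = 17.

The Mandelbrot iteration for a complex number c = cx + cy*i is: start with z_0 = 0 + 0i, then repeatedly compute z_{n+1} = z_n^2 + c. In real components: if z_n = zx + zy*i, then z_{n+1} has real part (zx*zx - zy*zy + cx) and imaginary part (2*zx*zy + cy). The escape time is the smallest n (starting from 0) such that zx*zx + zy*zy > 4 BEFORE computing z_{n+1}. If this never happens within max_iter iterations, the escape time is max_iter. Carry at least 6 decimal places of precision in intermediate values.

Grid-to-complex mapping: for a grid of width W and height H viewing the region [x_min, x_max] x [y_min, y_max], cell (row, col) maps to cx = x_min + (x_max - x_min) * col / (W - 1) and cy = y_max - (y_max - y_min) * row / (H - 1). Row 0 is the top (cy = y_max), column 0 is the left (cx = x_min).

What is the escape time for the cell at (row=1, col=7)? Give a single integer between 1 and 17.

z_0 = 0 + 0i, c = -0.8556 + -0.0440i
Iter 1: z = -0.8556 + -0.0440i, |z|^2 = 0.7339
Iter 2: z = -0.1255 + 0.0313i, |z|^2 = 0.0167
Iter 3: z = -0.8408 + -0.0519i, |z|^2 = 0.7096
Iter 4: z = -0.1513 + 0.0432i, |z|^2 = 0.0248
Iter 5: z = -0.8345 + -0.0571i, |z|^2 = 0.6997
Iter 6: z = -0.1624 + 0.0513i, |z|^2 = 0.0290
Iter 7: z = -0.8318 + -0.0606i, |z|^2 = 0.6956
Iter 8: z = -0.1673 + 0.0569i, |z|^2 = 0.0312
Iter 9: z = -0.8308 + -0.0630i, |z|^2 = 0.6942
Iter 10: z = -0.1693 + 0.0607i, |z|^2 = 0.0324
Iter 11: z = -0.8306 + -0.0646i, |z|^2 = 0.6940
Iter 12: z = -0.1699 + 0.0633i, |z|^2 = 0.0329
Iter 13: z = -0.8307 + -0.0655i, |z|^2 = 0.6944
Iter 14: z = -0.1698 + 0.0648i, |z|^2 = 0.0330
Iter 15: z = -0.8309 + -0.0660i, |z|^2 = 0.6948
Iter 16: z = -0.1695 + 0.0657i, |z|^2 = 0.0330

Answer: 17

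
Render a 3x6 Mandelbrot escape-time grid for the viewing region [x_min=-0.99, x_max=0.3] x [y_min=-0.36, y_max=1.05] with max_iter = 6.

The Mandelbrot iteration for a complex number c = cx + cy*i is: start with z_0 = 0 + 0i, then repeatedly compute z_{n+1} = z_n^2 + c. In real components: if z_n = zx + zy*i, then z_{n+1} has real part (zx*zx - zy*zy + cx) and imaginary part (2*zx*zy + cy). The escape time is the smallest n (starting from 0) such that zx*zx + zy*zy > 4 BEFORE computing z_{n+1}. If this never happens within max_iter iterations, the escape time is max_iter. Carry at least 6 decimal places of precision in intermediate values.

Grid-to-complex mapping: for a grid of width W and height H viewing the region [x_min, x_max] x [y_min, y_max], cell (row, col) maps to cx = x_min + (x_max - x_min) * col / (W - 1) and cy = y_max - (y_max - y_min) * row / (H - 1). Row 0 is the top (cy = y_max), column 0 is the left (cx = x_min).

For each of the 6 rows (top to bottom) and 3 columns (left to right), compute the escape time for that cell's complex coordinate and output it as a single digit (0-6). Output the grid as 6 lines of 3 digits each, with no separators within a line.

(row=0, col=0): c = -0.9900 + 1.0500i → escape time 3
(row=0, col=1): c = -0.3450 + 1.0500i → escape time 4
(row=0, col=2): c = 0.3000 + 1.0500i → escape time 3
(row=1, col=0): c = -0.9900 + 0.7680i → escape time 3
(row=1, col=1): c = -0.3450 + 0.7680i → escape time 6
(row=1, col=2): c = 0.3000 + 0.7680i → escape time 5
(row=2, col=0): c = -0.9900 + 0.4860i → escape time 5
(row=2, col=1): c = -0.3450 + 0.4860i → escape time 6
(row=2, col=2): c = 0.3000 + 0.4860i → escape time 6
(row=3, col=0): c = -0.9900 + 0.2040i → escape time 6
(row=3, col=1): c = -0.3450 + 0.2040i → escape time 6
(row=3, col=2): c = 0.3000 + 0.2040i → escape time 6
(row=4, col=0): c = -0.9900 + -0.0780i → escape time 6
(row=4, col=1): c = -0.3450 + -0.0780i → escape time 6
(row=4, col=2): c = 0.3000 + -0.0780i → escape time 6
(row=5, col=0): c = -0.9900 + -0.3600i → escape time 6
(row=5, col=1): c = -0.3450 + -0.3600i → escape time 6
(row=5, col=2): c = 0.3000 + -0.3600i → escape time 6

Answer: 343
365
566
666
666
666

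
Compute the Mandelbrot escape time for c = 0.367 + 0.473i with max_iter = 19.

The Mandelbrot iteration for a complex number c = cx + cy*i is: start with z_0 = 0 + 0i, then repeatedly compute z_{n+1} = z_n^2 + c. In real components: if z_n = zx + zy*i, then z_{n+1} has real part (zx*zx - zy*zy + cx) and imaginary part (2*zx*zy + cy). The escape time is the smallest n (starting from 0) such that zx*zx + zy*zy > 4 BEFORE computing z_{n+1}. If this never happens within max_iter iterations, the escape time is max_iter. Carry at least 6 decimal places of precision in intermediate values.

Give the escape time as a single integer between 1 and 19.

z_0 = 0 + 0i, c = 0.3670 + 0.4730i
Iter 1: z = 0.3670 + 0.4730i, |z|^2 = 0.3584
Iter 2: z = 0.2780 + 0.8202i, |z|^2 = 0.7500
Iter 3: z = -0.2284 + 0.9290i, |z|^2 = 0.9151
Iter 4: z = -0.4438 + 0.0486i, |z|^2 = 0.1993
Iter 5: z = 0.5616 + 0.4299i, |z|^2 = 0.5002
Iter 6: z = 0.4976 + 0.9558i, |z|^2 = 1.1612
Iter 7: z = -0.2990 + 1.4242i, |z|^2 = 2.1177
Iter 8: z = -1.5719 + -0.3787i, |z|^2 = 2.6142
Iter 9: z = 2.6944 + 1.6635i, |z|^2 = 10.0269
Escaped at iteration 9

Answer: 9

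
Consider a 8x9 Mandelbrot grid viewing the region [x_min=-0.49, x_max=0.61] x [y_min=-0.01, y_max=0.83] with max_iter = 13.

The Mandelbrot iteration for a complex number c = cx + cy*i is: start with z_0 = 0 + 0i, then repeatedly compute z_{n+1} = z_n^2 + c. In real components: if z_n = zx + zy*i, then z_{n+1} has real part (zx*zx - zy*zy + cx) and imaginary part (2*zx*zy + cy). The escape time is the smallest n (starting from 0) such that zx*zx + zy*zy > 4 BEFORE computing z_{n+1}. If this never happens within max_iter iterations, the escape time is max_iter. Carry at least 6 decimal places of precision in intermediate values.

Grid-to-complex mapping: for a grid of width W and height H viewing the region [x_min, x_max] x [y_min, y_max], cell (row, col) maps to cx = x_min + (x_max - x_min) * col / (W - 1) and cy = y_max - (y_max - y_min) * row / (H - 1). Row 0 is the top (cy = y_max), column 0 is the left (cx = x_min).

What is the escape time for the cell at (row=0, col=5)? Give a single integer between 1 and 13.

z_0 = 0 + 0i, c = 0.2957 + 0.8300i
Iter 1: z = 0.2957 + 0.8300i, |z|^2 = 0.7763
Iter 2: z = -0.3057 + 1.3209i, |z|^2 = 1.8382
Iter 3: z = -1.3555 + 0.0223i, |z|^2 = 1.8380
Iter 4: z = 2.1327 + 0.7695i, |z|^2 = 5.1407
Escaped at iteration 4

Answer: 4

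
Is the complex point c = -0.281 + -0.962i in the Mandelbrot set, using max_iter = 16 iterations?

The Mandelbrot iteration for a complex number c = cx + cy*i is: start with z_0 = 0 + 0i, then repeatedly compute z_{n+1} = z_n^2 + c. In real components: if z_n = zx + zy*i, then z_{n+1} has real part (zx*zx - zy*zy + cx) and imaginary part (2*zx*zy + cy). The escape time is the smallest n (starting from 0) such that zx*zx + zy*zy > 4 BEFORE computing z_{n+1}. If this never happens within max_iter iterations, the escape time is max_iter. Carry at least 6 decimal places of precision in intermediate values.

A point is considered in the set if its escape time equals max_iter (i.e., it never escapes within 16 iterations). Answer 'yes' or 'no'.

z_0 = 0 + 0i, c = -0.2810 + -0.9620i
Iter 1: z = -0.2810 + -0.9620i, |z|^2 = 1.0044
Iter 2: z = -1.1275 + -0.4214i, |z|^2 = 1.4488
Iter 3: z = 0.8127 + -0.0119i, |z|^2 = 0.6606
Iter 4: z = 0.3793 + -0.9813i, |z|^2 = 1.1068
Iter 5: z = -1.1000 + -1.7064i, |z|^2 = 4.1218
Escaped at iteration 5

Answer: no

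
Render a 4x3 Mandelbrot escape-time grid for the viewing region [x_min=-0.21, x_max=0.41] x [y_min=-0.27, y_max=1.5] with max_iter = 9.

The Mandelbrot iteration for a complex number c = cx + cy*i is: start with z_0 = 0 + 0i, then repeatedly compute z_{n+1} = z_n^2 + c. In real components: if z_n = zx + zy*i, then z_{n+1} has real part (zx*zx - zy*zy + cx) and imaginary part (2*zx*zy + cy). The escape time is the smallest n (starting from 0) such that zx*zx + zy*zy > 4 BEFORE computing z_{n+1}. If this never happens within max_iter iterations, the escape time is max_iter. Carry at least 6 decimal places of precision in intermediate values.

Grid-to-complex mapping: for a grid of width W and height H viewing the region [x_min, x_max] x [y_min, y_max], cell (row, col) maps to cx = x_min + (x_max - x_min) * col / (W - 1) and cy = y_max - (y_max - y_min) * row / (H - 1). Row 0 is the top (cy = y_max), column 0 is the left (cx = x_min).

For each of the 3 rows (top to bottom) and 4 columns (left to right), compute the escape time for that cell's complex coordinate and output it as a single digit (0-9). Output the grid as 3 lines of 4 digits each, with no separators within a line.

(row=0, col=0): c = -0.2100 + 1.5000i → escape time 2
(row=0, col=1): c = -0.0033 + 1.5000i → escape time 2
(row=0, col=2): c = 0.2033 + 1.5000i → escape time 2
(row=0, col=3): c = 0.4100 + 1.5000i → escape time 2
(row=1, col=0): c = -0.2100 + 0.6150i → escape time 9
(row=1, col=1): c = -0.0033 + 0.6150i → escape time 9
(row=1, col=2): c = 0.2033 + 0.6150i → escape time 9
(row=1, col=3): c = 0.4100 + 0.6150i → escape time 9
(row=2, col=0): c = -0.2100 + -0.2700i → escape time 9
(row=2, col=1): c = -0.0033 + -0.2700i → escape time 9
(row=2, col=2): c = 0.2033 + -0.2700i → escape time 9
(row=2, col=3): c = 0.4100 + -0.2700i → escape time 9

Answer: 2222
9999
9999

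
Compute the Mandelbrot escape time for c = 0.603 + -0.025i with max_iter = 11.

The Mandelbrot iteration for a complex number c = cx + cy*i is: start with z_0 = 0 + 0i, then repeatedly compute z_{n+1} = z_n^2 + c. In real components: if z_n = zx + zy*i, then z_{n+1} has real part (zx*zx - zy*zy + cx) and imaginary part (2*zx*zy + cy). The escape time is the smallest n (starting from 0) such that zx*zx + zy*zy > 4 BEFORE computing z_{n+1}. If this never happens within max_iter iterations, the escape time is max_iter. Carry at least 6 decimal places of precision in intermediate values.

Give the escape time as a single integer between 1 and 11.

z_0 = 0 + 0i, c = 0.6030 + -0.0250i
Iter 1: z = 0.6030 + -0.0250i, |z|^2 = 0.3642
Iter 2: z = 0.9660 + -0.0552i, |z|^2 = 0.9362
Iter 3: z = 1.5331 + -0.1315i, |z|^2 = 2.3677
Iter 4: z = 2.9360 + -0.4283i, |z|^2 = 8.8038
Escaped at iteration 4

Answer: 4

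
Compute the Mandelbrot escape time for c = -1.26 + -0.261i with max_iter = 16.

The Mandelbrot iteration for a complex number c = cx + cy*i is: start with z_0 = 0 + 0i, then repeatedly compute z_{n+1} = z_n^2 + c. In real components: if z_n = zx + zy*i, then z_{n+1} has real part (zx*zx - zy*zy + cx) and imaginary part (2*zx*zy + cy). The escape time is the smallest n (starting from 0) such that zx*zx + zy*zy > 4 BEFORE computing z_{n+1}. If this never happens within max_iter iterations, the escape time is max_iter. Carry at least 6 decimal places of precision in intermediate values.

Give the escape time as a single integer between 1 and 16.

z_0 = 0 + 0i, c = -1.2600 + -0.2610i
Iter 1: z = -1.2600 + -0.2610i, |z|^2 = 1.6557
Iter 2: z = 0.2595 + 0.3967i, |z|^2 = 0.2247
Iter 3: z = -1.3501 + -0.0551i, |z|^2 = 1.8257
Iter 4: z = 0.5596 + -0.1122i, |z|^2 = 0.3258
Iter 5: z = -0.9594 + -0.3865i, |z|^2 = 1.0699
Iter 6: z = -0.4889 + 0.4807i, |z|^2 = 0.4702
Iter 7: z = -1.2520 + -0.7311i, |z|^2 = 2.1020
Iter 8: z = -0.2269 + 1.5697i, |z|^2 = 2.5154
Iter 9: z = -3.6724 + -0.9735i, |z|^2 = 14.4340
Escaped at iteration 9

Answer: 9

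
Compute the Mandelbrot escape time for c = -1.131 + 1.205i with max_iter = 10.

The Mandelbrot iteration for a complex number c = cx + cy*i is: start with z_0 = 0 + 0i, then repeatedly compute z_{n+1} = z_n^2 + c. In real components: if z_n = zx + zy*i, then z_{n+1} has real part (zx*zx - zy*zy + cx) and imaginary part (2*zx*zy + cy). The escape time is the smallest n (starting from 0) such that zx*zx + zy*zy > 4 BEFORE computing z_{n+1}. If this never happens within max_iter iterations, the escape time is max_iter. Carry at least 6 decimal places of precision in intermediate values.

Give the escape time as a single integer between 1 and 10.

z_0 = 0 + 0i, c = -1.1310 + 1.2050i
Iter 1: z = -1.1310 + 1.2050i, |z|^2 = 2.7312
Iter 2: z = -1.3039 + -1.5207i, |z|^2 = 4.0126
Escaped at iteration 2

Answer: 2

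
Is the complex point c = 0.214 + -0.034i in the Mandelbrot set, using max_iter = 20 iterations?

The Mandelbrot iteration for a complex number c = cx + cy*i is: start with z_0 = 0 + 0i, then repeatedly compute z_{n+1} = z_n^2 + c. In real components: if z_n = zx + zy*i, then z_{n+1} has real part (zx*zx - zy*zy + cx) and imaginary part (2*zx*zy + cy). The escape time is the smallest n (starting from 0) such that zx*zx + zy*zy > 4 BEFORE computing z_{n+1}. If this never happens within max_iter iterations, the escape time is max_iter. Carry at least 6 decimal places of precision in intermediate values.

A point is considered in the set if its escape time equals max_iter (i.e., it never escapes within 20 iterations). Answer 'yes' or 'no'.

Answer: yes

Derivation:
z_0 = 0 + 0i, c = 0.2140 + -0.0340i
Iter 1: z = 0.2140 + -0.0340i, |z|^2 = 0.0470
Iter 2: z = 0.2586 + -0.0486i, |z|^2 = 0.0693
Iter 3: z = 0.2785 + -0.0591i, |z|^2 = 0.0811
Iter 4: z = 0.2881 + -0.0669i, |z|^2 = 0.0875
Iter 5: z = 0.2925 + -0.0726i, |z|^2 = 0.0908
Iter 6: z = 0.2943 + -0.0765i, |z|^2 = 0.0925
Iter 7: z = 0.2948 + -0.0790i, |z|^2 = 0.0931
Iter 8: z = 0.2946 + -0.0806i, |z|^2 = 0.0933
Iter 9: z = 0.2943 + -0.0815i, |z|^2 = 0.0933
Iter 10: z = 0.2940 + -0.0820i, |z|^2 = 0.0931
Iter 11: z = 0.2937 + -0.0822i, |z|^2 = 0.0930
Iter 12: z = 0.2935 + -0.0823i, |z|^2 = 0.0929
Iter 13: z = 0.2934 + -0.0823i, |z|^2 = 0.0928
Iter 14: z = 0.2933 + -0.0823i, |z|^2 = 0.0928
Iter 15: z = 0.2933 + -0.0823i, |z|^2 = 0.0928
Iter 16: z = 0.2932 + -0.0823i, |z|^2 = 0.0927
Iter 17: z = 0.2932 + -0.0822i, |z|^2 = 0.0927
Iter 18: z = 0.2932 + -0.0822i, |z|^2 = 0.0927
Iter 19: z = 0.2932 + -0.0822i, |z|^2 = 0.0927
Did not escape in 20 iterations → in set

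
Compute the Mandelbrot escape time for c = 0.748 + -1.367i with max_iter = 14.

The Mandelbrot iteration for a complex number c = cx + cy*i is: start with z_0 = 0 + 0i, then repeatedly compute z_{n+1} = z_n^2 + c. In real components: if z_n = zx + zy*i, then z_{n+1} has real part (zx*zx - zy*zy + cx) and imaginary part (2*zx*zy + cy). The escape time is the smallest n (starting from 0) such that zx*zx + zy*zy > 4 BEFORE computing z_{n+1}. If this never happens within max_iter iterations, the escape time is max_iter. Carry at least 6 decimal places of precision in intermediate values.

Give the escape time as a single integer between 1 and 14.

Answer: 2

Derivation:
z_0 = 0 + 0i, c = 0.7480 + -1.3670i
Iter 1: z = 0.7480 + -1.3670i, |z|^2 = 2.4282
Iter 2: z = -0.5612 + -3.4120i, |z|^2 = 11.9569
Escaped at iteration 2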